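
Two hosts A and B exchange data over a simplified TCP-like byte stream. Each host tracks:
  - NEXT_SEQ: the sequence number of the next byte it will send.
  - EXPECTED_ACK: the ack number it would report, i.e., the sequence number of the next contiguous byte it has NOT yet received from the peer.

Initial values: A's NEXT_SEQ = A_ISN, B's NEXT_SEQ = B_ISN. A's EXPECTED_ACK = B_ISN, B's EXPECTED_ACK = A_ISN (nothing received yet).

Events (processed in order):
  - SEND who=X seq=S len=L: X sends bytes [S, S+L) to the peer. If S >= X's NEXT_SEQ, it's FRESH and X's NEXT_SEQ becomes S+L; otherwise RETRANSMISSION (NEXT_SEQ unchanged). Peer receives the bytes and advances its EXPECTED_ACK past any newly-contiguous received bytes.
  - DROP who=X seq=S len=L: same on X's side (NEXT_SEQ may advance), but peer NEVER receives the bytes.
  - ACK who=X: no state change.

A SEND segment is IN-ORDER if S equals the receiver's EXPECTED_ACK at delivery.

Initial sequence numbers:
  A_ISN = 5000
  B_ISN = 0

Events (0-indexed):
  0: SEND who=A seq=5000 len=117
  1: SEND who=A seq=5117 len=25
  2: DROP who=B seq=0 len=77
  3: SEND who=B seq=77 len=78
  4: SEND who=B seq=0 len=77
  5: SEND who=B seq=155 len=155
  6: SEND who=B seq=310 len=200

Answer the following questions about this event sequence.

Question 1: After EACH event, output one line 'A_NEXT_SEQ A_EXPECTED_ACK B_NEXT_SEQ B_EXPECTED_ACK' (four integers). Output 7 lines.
5117 0 0 5117
5142 0 0 5142
5142 0 77 5142
5142 0 155 5142
5142 155 155 5142
5142 310 310 5142
5142 510 510 5142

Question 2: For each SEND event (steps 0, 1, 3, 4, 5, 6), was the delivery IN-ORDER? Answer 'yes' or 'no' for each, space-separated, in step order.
Step 0: SEND seq=5000 -> in-order
Step 1: SEND seq=5117 -> in-order
Step 3: SEND seq=77 -> out-of-order
Step 4: SEND seq=0 -> in-order
Step 5: SEND seq=155 -> in-order
Step 6: SEND seq=310 -> in-order

Answer: yes yes no yes yes yes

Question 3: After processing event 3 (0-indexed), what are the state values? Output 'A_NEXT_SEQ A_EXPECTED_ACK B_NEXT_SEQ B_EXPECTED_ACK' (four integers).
After event 0: A_seq=5117 A_ack=0 B_seq=0 B_ack=5117
After event 1: A_seq=5142 A_ack=0 B_seq=0 B_ack=5142
After event 2: A_seq=5142 A_ack=0 B_seq=77 B_ack=5142
After event 3: A_seq=5142 A_ack=0 B_seq=155 B_ack=5142

5142 0 155 5142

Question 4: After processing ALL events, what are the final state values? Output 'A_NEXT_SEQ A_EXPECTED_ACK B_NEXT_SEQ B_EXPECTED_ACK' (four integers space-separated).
Answer: 5142 510 510 5142

Derivation:
After event 0: A_seq=5117 A_ack=0 B_seq=0 B_ack=5117
After event 1: A_seq=5142 A_ack=0 B_seq=0 B_ack=5142
After event 2: A_seq=5142 A_ack=0 B_seq=77 B_ack=5142
After event 3: A_seq=5142 A_ack=0 B_seq=155 B_ack=5142
After event 4: A_seq=5142 A_ack=155 B_seq=155 B_ack=5142
After event 5: A_seq=5142 A_ack=310 B_seq=310 B_ack=5142
After event 6: A_seq=5142 A_ack=510 B_seq=510 B_ack=5142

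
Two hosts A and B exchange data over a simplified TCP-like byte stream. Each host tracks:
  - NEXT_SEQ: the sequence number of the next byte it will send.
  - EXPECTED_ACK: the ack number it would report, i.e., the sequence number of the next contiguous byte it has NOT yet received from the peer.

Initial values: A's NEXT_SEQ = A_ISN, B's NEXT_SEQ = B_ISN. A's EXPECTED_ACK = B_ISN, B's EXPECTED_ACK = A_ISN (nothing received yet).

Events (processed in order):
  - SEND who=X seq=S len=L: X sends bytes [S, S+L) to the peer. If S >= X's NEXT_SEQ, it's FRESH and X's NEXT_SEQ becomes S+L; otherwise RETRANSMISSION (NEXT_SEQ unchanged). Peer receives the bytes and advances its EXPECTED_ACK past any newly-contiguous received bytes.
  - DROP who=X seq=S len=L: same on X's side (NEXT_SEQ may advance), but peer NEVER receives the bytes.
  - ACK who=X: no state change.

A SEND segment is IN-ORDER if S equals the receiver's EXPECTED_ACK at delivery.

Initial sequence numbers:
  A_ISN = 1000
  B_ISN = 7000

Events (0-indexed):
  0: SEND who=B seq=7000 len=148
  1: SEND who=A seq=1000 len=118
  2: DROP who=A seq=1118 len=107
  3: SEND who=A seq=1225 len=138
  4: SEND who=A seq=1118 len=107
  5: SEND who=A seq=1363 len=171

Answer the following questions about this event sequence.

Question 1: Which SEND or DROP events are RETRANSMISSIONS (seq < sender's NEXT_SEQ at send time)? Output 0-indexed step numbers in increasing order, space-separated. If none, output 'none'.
Step 0: SEND seq=7000 -> fresh
Step 1: SEND seq=1000 -> fresh
Step 2: DROP seq=1118 -> fresh
Step 3: SEND seq=1225 -> fresh
Step 4: SEND seq=1118 -> retransmit
Step 5: SEND seq=1363 -> fresh

Answer: 4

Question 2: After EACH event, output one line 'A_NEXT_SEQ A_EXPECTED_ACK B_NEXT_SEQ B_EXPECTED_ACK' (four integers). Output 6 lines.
1000 7148 7148 1000
1118 7148 7148 1118
1225 7148 7148 1118
1363 7148 7148 1118
1363 7148 7148 1363
1534 7148 7148 1534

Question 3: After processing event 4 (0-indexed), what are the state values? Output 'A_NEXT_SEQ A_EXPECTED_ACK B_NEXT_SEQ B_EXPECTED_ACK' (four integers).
After event 0: A_seq=1000 A_ack=7148 B_seq=7148 B_ack=1000
After event 1: A_seq=1118 A_ack=7148 B_seq=7148 B_ack=1118
After event 2: A_seq=1225 A_ack=7148 B_seq=7148 B_ack=1118
After event 3: A_seq=1363 A_ack=7148 B_seq=7148 B_ack=1118
After event 4: A_seq=1363 A_ack=7148 B_seq=7148 B_ack=1363

1363 7148 7148 1363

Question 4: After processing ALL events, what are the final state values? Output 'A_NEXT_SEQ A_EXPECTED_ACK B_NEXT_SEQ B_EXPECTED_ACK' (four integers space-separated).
After event 0: A_seq=1000 A_ack=7148 B_seq=7148 B_ack=1000
After event 1: A_seq=1118 A_ack=7148 B_seq=7148 B_ack=1118
After event 2: A_seq=1225 A_ack=7148 B_seq=7148 B_ack=1118
After event 3: A_seq=1363 A_ack=7148 B_seq=7148 B_ack=1118
After event 4: A_seq=1363 A_ack=7148 B_seq=7148 B_ack=1363
After event 5: A_seq=1534 A_ack=7148 B_seq=7148 B_ack=1534

Answer: 1534 7148 7148 1534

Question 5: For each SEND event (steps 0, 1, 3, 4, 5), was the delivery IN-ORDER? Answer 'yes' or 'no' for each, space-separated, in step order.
Step 0: SEND seq=7000 -> in-order
Step 1: SEND seq=1000 -> in-order
Step 3: SEND seq=1225 -> out-of-order
Step 4: SEND seq=1118 -> in-order
Step 5: SEND seq=1363 -> in-order

Answer: yes yes no yes yes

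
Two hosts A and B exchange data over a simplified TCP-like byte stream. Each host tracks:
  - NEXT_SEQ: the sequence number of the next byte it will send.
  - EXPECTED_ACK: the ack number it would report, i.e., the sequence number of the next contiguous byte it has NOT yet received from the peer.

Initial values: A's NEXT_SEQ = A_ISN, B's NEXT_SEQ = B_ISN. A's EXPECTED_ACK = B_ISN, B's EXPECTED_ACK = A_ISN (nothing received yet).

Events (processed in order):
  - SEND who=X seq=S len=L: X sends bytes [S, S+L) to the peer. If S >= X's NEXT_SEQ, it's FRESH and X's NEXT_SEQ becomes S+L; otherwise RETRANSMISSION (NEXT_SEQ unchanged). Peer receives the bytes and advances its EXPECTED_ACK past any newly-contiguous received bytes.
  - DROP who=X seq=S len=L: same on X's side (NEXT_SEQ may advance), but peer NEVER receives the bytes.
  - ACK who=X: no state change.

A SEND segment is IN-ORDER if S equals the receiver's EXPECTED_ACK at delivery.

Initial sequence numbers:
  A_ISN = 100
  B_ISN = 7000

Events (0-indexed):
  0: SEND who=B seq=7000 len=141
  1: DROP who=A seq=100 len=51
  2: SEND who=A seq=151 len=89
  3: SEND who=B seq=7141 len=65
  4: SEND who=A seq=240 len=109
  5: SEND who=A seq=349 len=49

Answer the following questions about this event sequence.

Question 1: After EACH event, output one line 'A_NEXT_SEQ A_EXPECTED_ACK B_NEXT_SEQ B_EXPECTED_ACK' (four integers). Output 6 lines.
100 7141 7141 100
151 7141 7141 100
240 7141 7141 100
240 7206 7206 100
349 7206 7206 100
398 7206 7206 100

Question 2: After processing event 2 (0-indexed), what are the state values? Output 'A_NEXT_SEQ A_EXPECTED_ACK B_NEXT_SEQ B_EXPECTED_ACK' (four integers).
After event 0: A_seq=100 A_ack=7141 B_seq=7141 B_ack=100
After event 1: A_seq=151 A_ack=7141 B_seq=7141 B_ack=100
After event 2: A_seq=240 A_ack=7141 B_seq=7141 B_ack=100

240 7141 7141 100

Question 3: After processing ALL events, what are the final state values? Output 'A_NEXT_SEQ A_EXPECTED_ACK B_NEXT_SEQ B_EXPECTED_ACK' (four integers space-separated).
Answer: 398 7206 7206 100

Derivation:
After event 0: A_seq=100 A_ack=7141 B_seq=7141 B_ack=100
After event 1: A_seq=151 A_ack=7141 B_seq=7141 B_ack=100
After event 2: A_seq=240 A_ack=7141 B_seq=7141 B_ack=100
After event 3: A_seq=240 A_ack=7206 B_seq=7206 B_ack=100
After event 4: A_seq=349 A_ack=7206 B_seq=7206 B_ack=100
After event 5: A_seq=398 A_ack=7206 B_seq=7206 B_ack=100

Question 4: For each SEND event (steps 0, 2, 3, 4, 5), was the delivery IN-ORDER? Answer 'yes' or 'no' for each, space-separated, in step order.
Answer: yes no yes no no

Derivation:
Step 0: SEND seq=7000 -> in-order
Step 2: SEND seq=151 -> out-of-order
Step 3: SEND seq=7141 -> in-order
Step 4: SEND seq=240 -> out-of-order
Step 5: SEND seq=349 -> out-of-order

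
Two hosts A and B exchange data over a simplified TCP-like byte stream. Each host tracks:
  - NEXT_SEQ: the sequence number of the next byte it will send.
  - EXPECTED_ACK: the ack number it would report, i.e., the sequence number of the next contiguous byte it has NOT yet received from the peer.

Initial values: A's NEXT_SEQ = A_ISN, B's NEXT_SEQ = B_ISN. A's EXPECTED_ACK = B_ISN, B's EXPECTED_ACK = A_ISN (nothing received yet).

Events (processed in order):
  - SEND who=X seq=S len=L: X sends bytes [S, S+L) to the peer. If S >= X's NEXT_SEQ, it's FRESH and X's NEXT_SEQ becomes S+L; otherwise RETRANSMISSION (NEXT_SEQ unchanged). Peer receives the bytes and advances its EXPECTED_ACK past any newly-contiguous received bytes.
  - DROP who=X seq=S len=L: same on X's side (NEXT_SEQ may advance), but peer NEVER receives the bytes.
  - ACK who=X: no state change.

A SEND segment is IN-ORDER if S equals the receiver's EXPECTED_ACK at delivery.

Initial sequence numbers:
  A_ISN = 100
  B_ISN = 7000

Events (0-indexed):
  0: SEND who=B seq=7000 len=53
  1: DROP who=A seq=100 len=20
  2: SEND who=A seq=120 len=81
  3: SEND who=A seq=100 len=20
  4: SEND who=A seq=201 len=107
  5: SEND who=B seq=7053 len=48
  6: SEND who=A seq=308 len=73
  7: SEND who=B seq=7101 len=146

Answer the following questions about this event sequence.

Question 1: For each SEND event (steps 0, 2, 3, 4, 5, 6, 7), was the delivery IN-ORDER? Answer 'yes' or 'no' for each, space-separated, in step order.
Step 0: SEND seq=7000 -> in-order
Step 2: SEND seq=120 -> out-of-order
Step 3: SEND seq=100 -> in-order
Step 4: SEND seq=201 -> in-order
Step 5: SEND seq=7053 -> in-order
Step 6: SEND seq=308 -> in-order
Step 7: SEND seq=7101 -> in-order

Answer: yes no yes yes yes yes yes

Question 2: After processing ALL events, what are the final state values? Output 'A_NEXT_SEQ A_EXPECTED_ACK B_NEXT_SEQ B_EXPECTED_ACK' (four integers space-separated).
After event 0: A_seq=100 A_ack=7053 B_seq=7053 B_ack=100
After event 1: A_seq=120 A_ack=7053 B_seq=7053 B_ack=100
After event 2: A_seq=201 A_ack=7053 B_seq=7053 B_ack=100
After event 3: A_seq=201 A_ack=7053 B_seq=7053 B_ack=201
After event 4: A_seq=308 A_ack=7053 B_seq=7053 B_ack=308
After event 5: A_seq=308 A_ack=7101 B_seq=7101 B_ack=308
After event 6: A_seq=381 A_ack=7101 B_seq=7101 B_ack=381
After event 7: A_seq=381 A_ack=7247 B_seq=7247 B_ack=381

Answer: 381 7247 7247 381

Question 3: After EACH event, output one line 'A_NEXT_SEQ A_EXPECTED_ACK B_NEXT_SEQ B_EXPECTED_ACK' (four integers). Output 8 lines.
100 7053 7053 100
120 7053 7053 100
201 7053 7053 100
201 7053 7053 201
308 7053 7053 308
308 7101 7101 308
381 7101 7101 381
381 7247 7247 381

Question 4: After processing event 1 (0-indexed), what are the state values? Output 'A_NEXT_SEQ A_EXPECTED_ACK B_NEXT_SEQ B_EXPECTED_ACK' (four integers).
After event 0: A_seq=100 A_ack=7053 B_seq=7053 B_ack=100
After event 1: A_seq=120 A_ack=7053 B_seq=7053 B_ack=100

120 7053 7053 100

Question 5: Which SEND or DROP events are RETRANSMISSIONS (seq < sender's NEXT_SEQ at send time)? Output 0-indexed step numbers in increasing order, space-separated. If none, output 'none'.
Answer: 3

Derivation:
Step 0: SEND seq=7000 -> fresh
Step 1: DROP seq=100 -> fresh
Step 2: SEND seq=120 -> fresh
Step 3: SEND seq=100 -> retransmit
Step 4: SEND seq=201 -> fresh
Step 5: SEND seq=7053 -> fresh
Step 6: SEND seq=308 -> fresh
Step 7: SEND seq=7101 -> fresh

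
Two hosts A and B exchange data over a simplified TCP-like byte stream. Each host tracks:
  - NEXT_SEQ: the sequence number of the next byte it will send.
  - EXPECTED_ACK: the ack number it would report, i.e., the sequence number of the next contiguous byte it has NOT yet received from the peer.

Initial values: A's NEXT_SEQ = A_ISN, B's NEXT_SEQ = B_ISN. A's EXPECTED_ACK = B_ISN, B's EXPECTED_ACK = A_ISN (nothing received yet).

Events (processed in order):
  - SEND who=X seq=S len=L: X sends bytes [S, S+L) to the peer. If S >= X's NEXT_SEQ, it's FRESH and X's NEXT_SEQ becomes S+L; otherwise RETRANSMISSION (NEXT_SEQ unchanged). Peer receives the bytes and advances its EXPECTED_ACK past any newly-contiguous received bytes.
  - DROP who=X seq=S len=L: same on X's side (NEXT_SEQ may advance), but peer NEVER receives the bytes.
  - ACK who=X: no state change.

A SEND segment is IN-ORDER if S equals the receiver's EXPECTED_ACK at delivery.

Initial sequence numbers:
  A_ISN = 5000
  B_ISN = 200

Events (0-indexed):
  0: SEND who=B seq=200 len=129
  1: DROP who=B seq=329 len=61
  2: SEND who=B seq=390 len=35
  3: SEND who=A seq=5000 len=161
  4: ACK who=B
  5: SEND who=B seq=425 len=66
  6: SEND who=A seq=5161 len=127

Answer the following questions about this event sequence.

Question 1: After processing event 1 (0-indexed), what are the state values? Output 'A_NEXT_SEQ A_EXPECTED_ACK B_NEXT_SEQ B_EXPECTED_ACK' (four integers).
After event 0: A_seq=5000 A_ack=329 B_seq=329 B_ack=5000
After event 1: A_seq=5000 A_ack=329 B_seq=390 B_ack=5000

5000 329 390 5000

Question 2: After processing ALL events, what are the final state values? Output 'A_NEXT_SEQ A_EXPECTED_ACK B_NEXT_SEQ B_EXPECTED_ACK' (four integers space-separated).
Answer: 5288 329 491 5288

Derivation:
After event 0: A_seq=5000 A_ack=329 B_seq=329 B_ack=5000
After event 1: A_seq=5000 A_ack=329 B_seq=390 B_ack=5000
After event 2: A_seq=5000 A_ack=329 B_seq=425 B_ack=5000
After event 3: A_seq=5161 A_ack=329 B_seq=425 B_ack=5161
After event 4: A_seq=5161 A_ack=329 B_seq=425 B_ack=5161
After event 5: A_seq=5161 A_ack=329 B_seq=491 B_ack=5161
After event 6: A_seq=5288 A_ack=329 B_seq=491 B_ack=5288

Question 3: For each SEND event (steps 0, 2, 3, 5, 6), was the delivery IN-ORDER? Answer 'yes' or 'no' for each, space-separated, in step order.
Answer: yes no yes no yes

Derivation:
Step 0: SEND seq=200 -> in-order
Step 2: SEND seq=390 -> out-of-order
Step 3: SEND seq=5000 -> in-order
Step 5: SEND seq=425 -> out-of-order
Step 6: SEND seq=5161 -> in-order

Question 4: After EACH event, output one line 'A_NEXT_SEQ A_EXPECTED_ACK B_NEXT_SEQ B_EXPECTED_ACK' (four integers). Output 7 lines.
5000 329 329 5000
5000 329 390 5000
5000 329 425 5000
5161 329 425 5161
5161 329 425 5161
5161 329 491 5161
5288 329 491 5288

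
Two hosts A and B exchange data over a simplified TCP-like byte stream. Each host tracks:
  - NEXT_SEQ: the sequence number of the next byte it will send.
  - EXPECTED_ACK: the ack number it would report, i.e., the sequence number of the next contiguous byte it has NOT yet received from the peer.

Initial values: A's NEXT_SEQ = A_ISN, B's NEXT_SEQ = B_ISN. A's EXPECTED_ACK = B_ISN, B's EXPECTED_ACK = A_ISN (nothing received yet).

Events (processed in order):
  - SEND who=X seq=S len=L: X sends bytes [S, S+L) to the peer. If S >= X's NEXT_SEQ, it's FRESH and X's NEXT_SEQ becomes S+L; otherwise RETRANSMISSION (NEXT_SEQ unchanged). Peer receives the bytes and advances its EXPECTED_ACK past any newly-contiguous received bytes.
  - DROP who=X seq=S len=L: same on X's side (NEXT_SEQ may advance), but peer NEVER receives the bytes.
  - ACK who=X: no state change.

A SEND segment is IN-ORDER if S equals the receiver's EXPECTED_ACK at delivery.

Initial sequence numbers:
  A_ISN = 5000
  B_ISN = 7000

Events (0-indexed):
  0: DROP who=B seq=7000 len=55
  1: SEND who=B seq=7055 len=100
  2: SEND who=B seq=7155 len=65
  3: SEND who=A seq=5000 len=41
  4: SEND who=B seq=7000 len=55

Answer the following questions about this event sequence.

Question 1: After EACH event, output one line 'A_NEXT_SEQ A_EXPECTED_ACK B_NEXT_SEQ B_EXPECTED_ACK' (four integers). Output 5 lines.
5000 7000 7055 5000
5000 7000 7155 5000
5000 7000 7220 5000
5041 7000 7220 5041
5041 7220 7220 5041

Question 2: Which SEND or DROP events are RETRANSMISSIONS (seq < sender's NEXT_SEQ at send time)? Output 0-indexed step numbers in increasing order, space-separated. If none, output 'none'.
Answer: 4

Derivation:
Step 0: DROP seq=7000 -> fresh
Step 1: SEND seq=7055 -> fresh
Step 2: SEND seq=7155 -> fresh
Step 3: SEND seq=5000 -> fresh
Step 4: SEND seq=7000 -> retransmit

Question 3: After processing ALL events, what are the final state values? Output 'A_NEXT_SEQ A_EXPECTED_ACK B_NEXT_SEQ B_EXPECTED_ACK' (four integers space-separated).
After event 0: A_seq=5000 A_ack=7000 B_seq=7055 B_ack=5000
After event 1: A_seq=5000 A_ack=7000 B_seq=7155 B_ack=5000
After event 2: A_seq=5000 A_ack=7000 B_seq=7220 B_ack=5000
After event 3: A_seq=5041 A_ack=7000 B_seq=7220 B_ack=5041
After event 4: A_seq=5041 A_ack=7220 B_seq=7220 B_ack=5041

Answer: 5041 7220 7220 5041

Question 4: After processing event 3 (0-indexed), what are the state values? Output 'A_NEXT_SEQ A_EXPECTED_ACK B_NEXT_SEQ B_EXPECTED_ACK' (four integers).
After event 0: A_seq=5000 A_ack=7000 B_seq=7055 B_ack=5000
After event 1: A_seq=5000 A_ack=7000 B_seq=7155 B_ack=5000
After event 2: A_seq=5000 A_ack=7000 B_seq=7220 B_ack=5000
After event 3: A_seq=5041 A_ack=7000 B_seq=7220 B_ack=5041

5041 7000 7220 5041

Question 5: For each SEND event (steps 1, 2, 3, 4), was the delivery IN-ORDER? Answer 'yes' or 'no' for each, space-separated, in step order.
Answer: no no yes yes

Derivation:
Step 1: SEND seq=7055 -> out-of-order
Step 2: SEND seq=7155 -> out-of-order
Step 3: SEND seq=5000 -> in-order
Step 4: SEND seq=7000 -> in-order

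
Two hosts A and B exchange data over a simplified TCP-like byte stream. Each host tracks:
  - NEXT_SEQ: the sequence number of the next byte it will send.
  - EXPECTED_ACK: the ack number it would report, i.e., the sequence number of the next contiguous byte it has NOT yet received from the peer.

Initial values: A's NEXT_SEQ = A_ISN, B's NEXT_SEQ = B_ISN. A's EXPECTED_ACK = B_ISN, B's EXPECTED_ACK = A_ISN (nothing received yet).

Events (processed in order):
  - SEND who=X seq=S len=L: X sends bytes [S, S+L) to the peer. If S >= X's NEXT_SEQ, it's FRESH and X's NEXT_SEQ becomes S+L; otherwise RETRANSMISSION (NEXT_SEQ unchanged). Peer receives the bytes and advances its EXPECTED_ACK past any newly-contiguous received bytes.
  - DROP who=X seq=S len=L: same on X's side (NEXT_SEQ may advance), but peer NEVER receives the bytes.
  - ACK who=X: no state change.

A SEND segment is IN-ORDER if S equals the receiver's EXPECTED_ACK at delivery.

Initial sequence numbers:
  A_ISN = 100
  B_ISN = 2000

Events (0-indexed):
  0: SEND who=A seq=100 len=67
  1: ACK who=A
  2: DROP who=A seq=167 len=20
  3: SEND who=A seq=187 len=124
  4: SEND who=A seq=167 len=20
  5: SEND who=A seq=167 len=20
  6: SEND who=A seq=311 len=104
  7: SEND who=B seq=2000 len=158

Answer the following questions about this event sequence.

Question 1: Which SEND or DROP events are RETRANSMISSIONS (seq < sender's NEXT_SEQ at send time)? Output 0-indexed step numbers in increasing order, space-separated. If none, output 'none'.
Step 0: SEND seq=100 -> fresh
Step 2: DROP seq=167 -> fresh
Step 3: SEND seq=187 -> fresh
Step 4: SEND seq=167 -> retransmit
Step 5: SEND seq=167 -> retransmit
Step 6: SEND seq=311 -> fresh
Step 7: SEND seq=2000 -> fresh

Answer: 4 5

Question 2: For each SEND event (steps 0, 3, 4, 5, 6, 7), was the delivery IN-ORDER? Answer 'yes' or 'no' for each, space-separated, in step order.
Answer: yes no yes no yes yes

Derivation:
Step 0: SEND seq=100 -> in-order
Step 3: SEND seq=187 -> out-of-order
Step 4: SEND seq=167 -> in-order
Step 5: SEND seq=167 -> out-of-order
Step 6: SEND seq=311 -> in-order
Step 7: SEND seq=2000 -> in-order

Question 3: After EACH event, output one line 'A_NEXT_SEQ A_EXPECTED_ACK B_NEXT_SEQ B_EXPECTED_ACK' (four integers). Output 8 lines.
167 2000 2000 167
167 2000 2000 167
187 2000 2000 167
311 2000 2000 167
311 2000 2000 311
311 2000 2000 311
415 2000 2000 415
415 2158 2158 415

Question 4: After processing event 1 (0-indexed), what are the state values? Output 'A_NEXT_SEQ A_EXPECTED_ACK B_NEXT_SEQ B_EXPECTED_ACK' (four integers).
After event 0: A_seq=167 A_ack=2000 B_seq=2000 B_ack=167
After event 1: A_seq=167 A_ack=2000 B_seq=2000 B_ack=167

167 2000 2000 167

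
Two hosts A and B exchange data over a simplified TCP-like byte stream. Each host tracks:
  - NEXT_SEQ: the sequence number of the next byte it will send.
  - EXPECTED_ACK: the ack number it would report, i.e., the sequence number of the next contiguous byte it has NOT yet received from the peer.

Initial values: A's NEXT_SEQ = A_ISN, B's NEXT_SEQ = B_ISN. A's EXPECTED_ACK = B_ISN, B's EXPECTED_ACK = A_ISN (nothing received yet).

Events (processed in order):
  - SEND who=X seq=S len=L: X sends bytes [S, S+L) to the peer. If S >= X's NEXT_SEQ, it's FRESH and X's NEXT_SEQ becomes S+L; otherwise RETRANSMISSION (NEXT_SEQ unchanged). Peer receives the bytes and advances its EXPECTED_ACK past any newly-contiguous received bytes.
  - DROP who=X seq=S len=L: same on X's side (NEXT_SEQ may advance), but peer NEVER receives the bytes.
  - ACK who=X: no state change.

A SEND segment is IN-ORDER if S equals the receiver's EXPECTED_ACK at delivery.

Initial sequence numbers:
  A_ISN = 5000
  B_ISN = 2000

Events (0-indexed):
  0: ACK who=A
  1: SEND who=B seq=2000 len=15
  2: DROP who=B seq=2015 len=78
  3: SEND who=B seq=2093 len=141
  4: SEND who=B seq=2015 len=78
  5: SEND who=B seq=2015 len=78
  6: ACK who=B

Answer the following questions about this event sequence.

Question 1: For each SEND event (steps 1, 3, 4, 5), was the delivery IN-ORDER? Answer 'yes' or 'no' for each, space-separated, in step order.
Answer: yes no yes no

Derivation:
Step 1: SEND seq=2000 -> in-order
Step 3: SEND seq=2093 -> out-of-order
Step 4: SEND seq=2015 -> in-order
Step 5: SEND seq=2015 -> out-of-order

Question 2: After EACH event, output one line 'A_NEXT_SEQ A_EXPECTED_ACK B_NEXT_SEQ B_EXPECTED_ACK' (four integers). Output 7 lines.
5000 2000 2000 5000
5000 2015 2015 5000
5000 2015 2093 5000
5000 2015 2234 5000
5000 2234 2234 5000
5000 2234 2234 5000
5000 2234 2234 5000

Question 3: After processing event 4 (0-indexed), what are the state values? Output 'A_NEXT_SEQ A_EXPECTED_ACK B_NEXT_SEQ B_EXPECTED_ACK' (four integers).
After event 0: A_seq=5000 A_ack=2000 B_seq=2000 B_ack=5000
After event 1: A_seq=5000 A_ack=2015 B_seq=2015 B_ack=5000
After event 2: A_seq=5000 A_ack=2015 B_seq=2093 B_ack=5000
After event 3: A_seq=5000 A_ack=2015 B_seq=2234 B_ack=5000
After event 4: A_seq=5000 A_ack=2234 B_seq=2234 B_ack=5000

5000 2234 2234 5000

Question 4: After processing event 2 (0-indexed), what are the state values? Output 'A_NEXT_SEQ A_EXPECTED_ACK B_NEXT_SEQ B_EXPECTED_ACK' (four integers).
After event 0: A_seq=5000 A_ack=2000 B_seq=2000 B_ack=5000
After event 1: A_seq=5000 A_ack=2015 B_seq=2015 B_ack=5000
After event 2: A_seq=5000 A_ack=2015 B_seq=2093 B_ack=5000

5000 2015 2093 5000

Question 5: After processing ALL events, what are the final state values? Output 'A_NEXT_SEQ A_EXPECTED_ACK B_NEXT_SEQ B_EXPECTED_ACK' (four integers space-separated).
After event 0: A_seq=5000 A_ack=2000 B_seq=2000 B_ack=5000
After event 1: A_seq=5000 A_ack=2015 B_seq=2015 B_ack=5000
After event 2: A_seq=5000 A_ack=2015 B_seq=2093 B_ack=5000
After event 3: A_seq=5000 A_ack=2015 B_seq=2234 B_ack=5000
After event 4: A_seq=5000 A_ack=2234 B_seq=2234 B_ack=5000
After event 5: A_seq=5000 A_ack=2234 B_seq=2234 B_ack=5000
After event 6: A_seq=5000 A_ack=2234 B_seq=2234 B_ack=5000

Answer: 5000 2234 2234 5000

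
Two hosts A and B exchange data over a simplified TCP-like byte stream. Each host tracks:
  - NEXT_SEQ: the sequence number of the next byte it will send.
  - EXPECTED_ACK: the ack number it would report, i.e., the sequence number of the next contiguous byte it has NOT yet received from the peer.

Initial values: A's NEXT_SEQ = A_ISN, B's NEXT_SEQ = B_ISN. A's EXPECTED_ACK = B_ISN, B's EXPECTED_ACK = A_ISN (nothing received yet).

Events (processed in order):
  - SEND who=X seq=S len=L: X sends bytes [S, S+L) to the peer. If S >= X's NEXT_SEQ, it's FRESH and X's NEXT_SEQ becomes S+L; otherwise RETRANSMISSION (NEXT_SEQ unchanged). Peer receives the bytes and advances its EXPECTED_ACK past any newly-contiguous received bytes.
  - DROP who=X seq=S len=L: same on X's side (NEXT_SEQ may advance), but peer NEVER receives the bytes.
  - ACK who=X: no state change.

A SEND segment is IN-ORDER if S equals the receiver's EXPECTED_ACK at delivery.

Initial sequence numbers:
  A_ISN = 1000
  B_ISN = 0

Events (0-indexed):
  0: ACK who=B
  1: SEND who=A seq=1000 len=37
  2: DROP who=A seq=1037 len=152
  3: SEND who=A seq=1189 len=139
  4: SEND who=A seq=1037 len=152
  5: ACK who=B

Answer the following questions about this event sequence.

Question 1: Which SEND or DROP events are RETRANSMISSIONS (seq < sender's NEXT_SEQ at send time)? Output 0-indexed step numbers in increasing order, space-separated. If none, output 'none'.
Answer: 4

Derivation:
Step 1: SEND seq=1000 -> fresh
Step 2: DROP seq=1037 -> fresh
Step 3: SEND seq=1189 -> fresh
Step 4: SEND seq=1037 -> retransmit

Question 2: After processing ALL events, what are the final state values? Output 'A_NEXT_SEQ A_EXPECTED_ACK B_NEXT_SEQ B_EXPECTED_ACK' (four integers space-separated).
Answer: 1328 0 0 1328

Derivation:
After event 0: A_seq=1000 A_ack=0 B_seq=0 B_ack=1000
After event 1: A_seq=1037 A_ack=0 B_seq=0 B_ack=1037
After event 2: A_seq=1189 A_ack=0 B_seq=0 B_ack=1037
After event 3: A_seq=1328 A_ack=0 B_seq=0 B_ack=1037
After event 4: A_seq=1328 A_ack=0 B_seq=0 B_ack=1328
After event 5: A_seq=1328 A_ack=0 B_seq=0 B_ack=1328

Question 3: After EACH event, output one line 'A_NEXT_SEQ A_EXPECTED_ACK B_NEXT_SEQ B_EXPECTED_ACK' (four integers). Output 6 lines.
1000 0 0 1000
1037 0 0 1037
1189 0 0 1037
1328 0 0 1037
1328 0 0 1328
1328 0 0 1328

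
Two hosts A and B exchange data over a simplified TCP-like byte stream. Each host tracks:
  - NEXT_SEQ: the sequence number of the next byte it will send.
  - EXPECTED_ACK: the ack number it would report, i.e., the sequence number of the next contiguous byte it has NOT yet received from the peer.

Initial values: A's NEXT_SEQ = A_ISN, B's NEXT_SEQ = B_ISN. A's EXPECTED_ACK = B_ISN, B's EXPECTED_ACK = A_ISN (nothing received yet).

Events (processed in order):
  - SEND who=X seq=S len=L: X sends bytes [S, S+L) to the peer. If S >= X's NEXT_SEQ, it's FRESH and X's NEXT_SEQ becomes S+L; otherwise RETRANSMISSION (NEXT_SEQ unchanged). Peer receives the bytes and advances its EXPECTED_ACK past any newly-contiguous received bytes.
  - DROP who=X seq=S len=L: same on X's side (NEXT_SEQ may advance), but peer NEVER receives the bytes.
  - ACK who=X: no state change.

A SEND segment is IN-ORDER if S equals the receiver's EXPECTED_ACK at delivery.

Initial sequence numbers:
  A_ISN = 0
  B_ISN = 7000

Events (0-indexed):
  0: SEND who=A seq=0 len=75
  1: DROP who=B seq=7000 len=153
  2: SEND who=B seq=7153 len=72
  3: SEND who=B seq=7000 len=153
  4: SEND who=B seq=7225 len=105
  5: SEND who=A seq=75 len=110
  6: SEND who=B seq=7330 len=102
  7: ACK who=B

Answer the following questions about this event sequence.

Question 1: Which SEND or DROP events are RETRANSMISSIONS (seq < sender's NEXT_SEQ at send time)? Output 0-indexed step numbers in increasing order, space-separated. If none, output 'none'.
Step 0: SEND seq=0 -> fresh
Step 1: DROP seq=7000 -> fresh
Step 2: SEND seq=7153 -> fresh
Step 3: SEND seq=7000 -> retransmit
Step 4: SEND seq=7225 -> fresh
Step 5: SEND seq=75 -> fresh
Step 6: SEND seq=7330 -> fresh

Answer: 3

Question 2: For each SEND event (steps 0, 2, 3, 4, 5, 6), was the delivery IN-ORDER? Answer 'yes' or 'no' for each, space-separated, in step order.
Step 0: SEND seq=0 -> in-order
Step 2: SEND seq=7153 -> out-of-order
Step 3: SEND seq=7000 -> in-order
Step 4: SEND seq=7225 -> in-order
Step 5: SEND seq=75 -> in-order
Step 6: SEND seq=7330 -> in-order

Answer: yes no yes yes yes yes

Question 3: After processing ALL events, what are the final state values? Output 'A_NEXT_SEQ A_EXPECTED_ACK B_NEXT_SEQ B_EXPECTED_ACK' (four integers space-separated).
After event 0: A_seq=75 A_ack=7000 B_seq=7000 B_ack=75
After event 1: A_seq=75 A_ack=7000 B_seq=7153 B_ack=75
After event 2: A_seq=75 A_ack=7000 B_seq=7225 B_ack=75
After event 3: A_seq=75 A_ack=7225 B_seq=7225 B_ack=75
After event 4: A_seq=75 A_ack=7330 B_seq=7330 B_ack=75
After event 5: A_seq=185 A_ack=7330 B_seq=7330 B_ack=185
After event 6: A_seq=185 A_ack=7432 B_seq=7432 B_ack=185
After event 7: A_seq=185 A_ack=7432 B_seq=7432 B_ack=185

Answer: 185 7432 7432 185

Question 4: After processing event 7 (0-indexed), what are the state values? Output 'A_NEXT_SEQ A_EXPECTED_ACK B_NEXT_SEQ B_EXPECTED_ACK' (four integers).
After event 0: A_seq=75 A_ack=7000 B_seq=7000 B_ack=75
After event 1: A_seq=75 A_ack=7000 B_seq=7153 B_ack=75
After event 2: A_seq=75 A_ack=7000 B_seq=7225 B_ack=75
After event 3: A_seq=75 A_ack=7225 B_seq=7225 B_ack=75
After event 4: A_seq=75 A_ack=7330 B_seq=7330 B_ack=75
After event 5: A_seq=185 A_ack=7330 B_seq=7330 B_ack=185
After event 6: A_seq=185 A_ack=7432 B_seq=7432 B_ack=185
After event 7: A_seq=185 A_ack=7432 B_seq=7432 B_ack=185

185 7432 7432 185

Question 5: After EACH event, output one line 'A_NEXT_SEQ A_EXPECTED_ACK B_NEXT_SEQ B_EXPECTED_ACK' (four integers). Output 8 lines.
75 7000 7000 75
75 7000 7153 75
75 7000 7225 75
75 7225 7225 75
75 7330 7330 75
185 7330 7330 185
185 7432 7432 185
185 7432 7432 185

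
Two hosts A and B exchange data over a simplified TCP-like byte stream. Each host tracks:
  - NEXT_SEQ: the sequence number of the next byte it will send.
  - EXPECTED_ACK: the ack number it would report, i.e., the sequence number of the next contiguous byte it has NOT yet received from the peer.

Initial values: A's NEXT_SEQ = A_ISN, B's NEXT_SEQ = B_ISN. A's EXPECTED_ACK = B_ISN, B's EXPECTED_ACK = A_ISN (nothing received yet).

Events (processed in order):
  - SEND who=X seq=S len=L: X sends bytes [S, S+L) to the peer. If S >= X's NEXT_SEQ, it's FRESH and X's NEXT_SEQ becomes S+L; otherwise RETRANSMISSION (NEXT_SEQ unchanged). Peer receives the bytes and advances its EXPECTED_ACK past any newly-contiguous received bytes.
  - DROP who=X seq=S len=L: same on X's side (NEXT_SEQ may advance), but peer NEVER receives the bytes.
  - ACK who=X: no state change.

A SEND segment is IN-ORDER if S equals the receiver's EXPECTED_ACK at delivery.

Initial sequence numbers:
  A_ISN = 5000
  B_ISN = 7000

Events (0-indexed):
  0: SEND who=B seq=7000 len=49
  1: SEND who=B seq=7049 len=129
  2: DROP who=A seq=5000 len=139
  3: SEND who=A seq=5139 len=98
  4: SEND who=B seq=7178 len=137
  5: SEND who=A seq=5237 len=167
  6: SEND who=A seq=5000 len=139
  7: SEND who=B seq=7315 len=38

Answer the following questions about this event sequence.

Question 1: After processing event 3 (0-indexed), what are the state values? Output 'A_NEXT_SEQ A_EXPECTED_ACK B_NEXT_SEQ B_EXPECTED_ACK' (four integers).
After event 0: A_seq=5000 A_ack=7049 B_seq=7049 B_ack=5000
After event 1: A_seq=5000 A_ack=7178 B_seq=7178 B_ack=5000
After event 2: A_seq=5139 A_ack=7178 B_seq=7178 B_ack=5000
After event 3: A_seq=5237 A_ack=7178 B_seq=7178 B_ack=5000

5237 7178 7178 5000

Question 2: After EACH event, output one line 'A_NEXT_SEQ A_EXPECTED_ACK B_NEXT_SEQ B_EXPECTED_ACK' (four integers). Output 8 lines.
5000 7049 7049 5000
5000 7178 7178 5000
5139 7178 7178 5000
5237 7178 7178 5000
5237 7315 7315 5000
5404 7315 7315 5000
5404 7315 7315 5404
5404 7353 7353 5404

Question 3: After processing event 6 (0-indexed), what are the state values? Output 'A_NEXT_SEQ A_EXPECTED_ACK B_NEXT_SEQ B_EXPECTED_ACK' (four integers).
After event 0: A_seq=5000 A_ack=7049 B_seq=7049 B_ack=5000
After event 1: A_seq=5000 A_ack=7178 B_seq=7178 B_ack=5000
After event 2: A_seq=5139 A_ack=7178 B_seq=7178 B_ack=5000
After event 3: A_seq=5237 A_ack=7178 B_seq=7178 B_ack=5000
After event 4: A_seq=5237 A_ack=7315 B_seq=7315 B_ack=5000
After event 5: A_seq=5404 A_ack=7315 B_seq=7315 B_ack=5000
After event 6: A_seq=5404 A_ack=7315 B_seq=7315 B_ack=5404

5404 7315 7315 5404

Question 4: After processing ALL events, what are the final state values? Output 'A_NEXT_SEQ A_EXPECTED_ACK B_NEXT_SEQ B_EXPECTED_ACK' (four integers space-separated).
Answer: 5404 7353 7353 5404

Derivation:
After event 0: A_seq=5000 A_ack=7049 B_seq=7049 B_ack=5000
After event 1: A_seq=5000 A_ack=7178 B_seq=7178 B_ack=5000
After event 2: A_seq=5139 A_ack=7178 B_seq=7178 B_ack=5000
After event 3: A_seq=5237 A_ack=7178 B_seq=7178 B_ack=5000
After event 4: A_seq=5237 A_ack=7315 B_seq=7315 B_ack=5000
After event 5: A_seq=5404 A_ack=7315 B_seq=7315 B_ack=5000
After event 6: A_seq=5404 A_ack=7315 B_seq=7315 B_ack=5404
After event 7: A_seq=5404 A_ack=7353 B_seq=7353 B_ack=5404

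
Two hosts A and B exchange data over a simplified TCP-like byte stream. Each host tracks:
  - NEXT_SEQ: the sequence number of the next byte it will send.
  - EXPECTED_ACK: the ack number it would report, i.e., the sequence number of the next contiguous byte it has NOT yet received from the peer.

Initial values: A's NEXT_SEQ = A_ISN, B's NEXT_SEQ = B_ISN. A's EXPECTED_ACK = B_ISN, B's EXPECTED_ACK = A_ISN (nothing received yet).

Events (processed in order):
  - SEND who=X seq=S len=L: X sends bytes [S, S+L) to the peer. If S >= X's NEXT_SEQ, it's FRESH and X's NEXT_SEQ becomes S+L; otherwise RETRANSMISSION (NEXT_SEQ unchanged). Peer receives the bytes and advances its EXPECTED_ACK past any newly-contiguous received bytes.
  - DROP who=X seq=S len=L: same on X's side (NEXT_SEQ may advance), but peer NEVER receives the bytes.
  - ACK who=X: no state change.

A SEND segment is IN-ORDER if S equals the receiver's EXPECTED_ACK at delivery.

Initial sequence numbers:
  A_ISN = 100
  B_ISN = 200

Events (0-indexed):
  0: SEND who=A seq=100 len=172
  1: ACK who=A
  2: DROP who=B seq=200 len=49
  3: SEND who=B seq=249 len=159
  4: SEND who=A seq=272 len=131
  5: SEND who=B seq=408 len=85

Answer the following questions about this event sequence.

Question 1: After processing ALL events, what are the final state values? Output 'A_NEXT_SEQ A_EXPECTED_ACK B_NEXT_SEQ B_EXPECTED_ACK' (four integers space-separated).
Answer: 403 200 493 403

Derivation:
After event 0: A_seq=272 A_ack=200 B_seq=200 B_ack=272
After event 1: A_seq=272 A_ack=200 B_seq=200 B_ack=272
After event 2: A_seq=272 A_ack=200 B_seq=249 B_ack=272
After event 3: A_seq=272 A_ack=200 B_seq=408 B_ack=272
After event 4: A_seq=403 A_ack=200 B_seq=408 B_ack=403
After event 5: A_seq=403 A_ack=200 B_seq=493 B_ack=403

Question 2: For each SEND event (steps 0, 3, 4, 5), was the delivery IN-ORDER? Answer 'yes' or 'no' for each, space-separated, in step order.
Step 0: SEND seq=100 -> in-order
Step 3: SEND seq=249 -> out-of-order
Step 4: SEND seq=272 -> in-order
Step 5: SEND seq=408 -> out-of-order

Answer: yes no yes no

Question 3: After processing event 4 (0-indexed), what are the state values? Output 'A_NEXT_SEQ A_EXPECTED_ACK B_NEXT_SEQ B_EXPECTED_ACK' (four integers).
After event 0: A_seq=272 A_ack=200 B_seq=200 B_ack=272
After event 1: A_seq=272 A_ack=200 B_seq=200 B_ack=272
After event 2: A_seq=272 A_ack=200 B_seq=249 B_ack=272
After event 3: A_seq=272 A_ack=200 B_seq=408 B_ack=272
After event 4: A_seq=403 A_ack=200 B_seq=408 B_ack=403

403 200 408 403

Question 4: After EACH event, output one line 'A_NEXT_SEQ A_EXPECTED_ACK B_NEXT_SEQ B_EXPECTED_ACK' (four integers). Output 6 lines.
272 200 200 272
272 200 200 272
272 200 249 272
272 200 408 272
403 200 408 403
403 200 493 403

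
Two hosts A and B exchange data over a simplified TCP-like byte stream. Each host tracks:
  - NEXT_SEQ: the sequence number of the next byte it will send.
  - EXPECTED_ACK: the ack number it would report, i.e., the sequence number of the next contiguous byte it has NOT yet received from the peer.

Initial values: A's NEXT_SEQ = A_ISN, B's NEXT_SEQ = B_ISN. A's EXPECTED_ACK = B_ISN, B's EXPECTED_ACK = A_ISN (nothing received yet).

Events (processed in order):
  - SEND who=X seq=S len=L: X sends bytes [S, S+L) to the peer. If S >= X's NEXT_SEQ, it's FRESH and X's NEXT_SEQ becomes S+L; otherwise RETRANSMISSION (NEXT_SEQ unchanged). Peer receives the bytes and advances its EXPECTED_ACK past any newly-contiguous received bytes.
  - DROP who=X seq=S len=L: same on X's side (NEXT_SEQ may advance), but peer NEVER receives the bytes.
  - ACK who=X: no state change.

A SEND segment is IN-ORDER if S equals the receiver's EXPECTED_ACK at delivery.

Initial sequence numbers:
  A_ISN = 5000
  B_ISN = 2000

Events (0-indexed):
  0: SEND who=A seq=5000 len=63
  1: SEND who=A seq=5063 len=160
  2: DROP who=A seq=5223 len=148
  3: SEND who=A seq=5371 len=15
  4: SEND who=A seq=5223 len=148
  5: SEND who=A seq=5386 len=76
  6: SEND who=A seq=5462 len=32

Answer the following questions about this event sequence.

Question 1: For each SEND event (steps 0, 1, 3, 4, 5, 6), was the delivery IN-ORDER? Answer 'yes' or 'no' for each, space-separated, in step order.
Answer: yes yes no yes yes yes

Derivation:
Step 0: SEND seq=5000 -> in-order
Step 1: SEND seq=5063 -> in-order
Step 3: SEND seq=5371 -> out-of-order
Step 4: SEND seq=5223 -> in-order
Step 5: SEND seq=5386 -> in-order
Step 6: SEND seq=5462 -> in-order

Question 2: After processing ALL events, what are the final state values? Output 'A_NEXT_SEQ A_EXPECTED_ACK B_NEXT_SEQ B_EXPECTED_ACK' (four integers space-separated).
After event 0: A_seq=5063 A_ack=2000 B_seq=2000 B_ack=5063
After event 1: A_seq=5223 A_ack=2000 B_seq=2000 B_ack=5223
After event 2: A_seq=5371 A_ack=2000 B_seq=2000 B_ack=5223
After event 3: A_seq=5386 A_ack=2000 B_seq=2000 B_ack=5223
After event 4: A_seq=5386 A_ack=2000 B_seq=2000 B_ack=5386
After event 5: A_seq=5462 A_ack=2000 B_seq=2000 B_ack=5462
After event 6: A_seq=5494 A_ack=2000 B_seq=2000 B_ack=5494

Answer: 5494 2000 2000 5494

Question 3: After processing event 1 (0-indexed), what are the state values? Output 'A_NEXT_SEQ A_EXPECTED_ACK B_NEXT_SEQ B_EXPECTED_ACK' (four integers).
After event 0: A_seq=5063 A_ack=2000 B_seq=2000 B_ack=5063
After event 1: A_seq=5223 A_ack=2000 B_seq=2000 B_ack=5223

5223 2000 2000 5223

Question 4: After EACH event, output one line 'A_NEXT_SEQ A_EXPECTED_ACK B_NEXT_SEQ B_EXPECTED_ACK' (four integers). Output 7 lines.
5063 2000 2000 5063
5223 2000 2000 5223
5371 2000 2000 5223
5386 2000 2000 5223
5386 2000 2000 5386
5462 2000 2000 5462
5494 2000 2000 5494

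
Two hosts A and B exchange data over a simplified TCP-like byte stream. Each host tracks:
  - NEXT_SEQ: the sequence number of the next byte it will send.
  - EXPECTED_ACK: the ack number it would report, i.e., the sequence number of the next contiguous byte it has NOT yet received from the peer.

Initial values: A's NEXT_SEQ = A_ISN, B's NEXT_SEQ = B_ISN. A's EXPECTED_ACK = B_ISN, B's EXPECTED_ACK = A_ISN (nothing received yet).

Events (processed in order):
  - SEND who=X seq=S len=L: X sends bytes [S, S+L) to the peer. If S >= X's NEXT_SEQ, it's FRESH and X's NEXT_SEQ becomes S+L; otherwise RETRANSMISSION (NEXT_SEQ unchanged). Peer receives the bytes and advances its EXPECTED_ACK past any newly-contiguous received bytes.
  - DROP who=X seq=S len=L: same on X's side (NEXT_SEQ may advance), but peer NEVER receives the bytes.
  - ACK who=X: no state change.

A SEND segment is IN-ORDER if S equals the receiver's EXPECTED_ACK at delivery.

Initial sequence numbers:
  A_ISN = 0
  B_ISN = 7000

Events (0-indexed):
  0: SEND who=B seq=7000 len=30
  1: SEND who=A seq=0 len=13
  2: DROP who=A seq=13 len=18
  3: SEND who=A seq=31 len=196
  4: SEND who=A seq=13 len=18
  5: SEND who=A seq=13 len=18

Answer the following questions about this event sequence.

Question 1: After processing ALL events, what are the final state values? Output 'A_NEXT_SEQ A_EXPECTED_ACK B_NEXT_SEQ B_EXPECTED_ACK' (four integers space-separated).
Answer: 227 7030 7030 227

Derivation:
After event 0: A_seq=0 A_ack=7030 B_seq=7030 B_ack=0
After event 1: A_seq=13 A_ack=7030 B_seq=7030 B_ack=13
After event 2: A_seq=31 A_ack=7030 B_seq=7030 B_ack=13
After event 3: A_seq=227 A_ack=7030 B_seq=7030 B_ack=13
After event 4: A_seq=227 A_ack=7030 B_seq=7030 B_ack=227
After event 5: A_seq=227 A_ack=7030 B_seq=7030 B_ack=227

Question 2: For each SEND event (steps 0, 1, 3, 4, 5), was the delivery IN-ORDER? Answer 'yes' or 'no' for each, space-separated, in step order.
Answer: yes yes no yes no

Derivation:
Step 0: SEND seq=7000 -> in-order
Step 1: SEND seq=0 -> in-order
Step 3: SEND seq=31 -> out-of-order
Step 4: SEND seq=13 -> in-order
Step 5: SEND seq=13 -> out-of-order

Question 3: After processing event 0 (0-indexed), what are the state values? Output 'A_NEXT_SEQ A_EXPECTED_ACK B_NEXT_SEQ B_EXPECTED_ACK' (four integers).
After event 0: A_seq=0 A_ack=7030 B_seq=7030 B_ack=0

0 7030 7030 0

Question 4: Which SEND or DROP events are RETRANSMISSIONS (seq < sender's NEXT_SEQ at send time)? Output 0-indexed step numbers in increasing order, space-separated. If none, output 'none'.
Answer: 4 5

Derivation:
Step 0: SEND seq=7000 -> fresh
Step 1: SEND seq=0 -> fresh
Step 2: DROP seq=13 -> fresh
Step 3: SEND seq=31 -> fresh
Step 4: SEND seq=13 -> retransmit
Step 5: SEND seq=13 -> retransmit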